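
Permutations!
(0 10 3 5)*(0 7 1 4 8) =(0 10 3 5 7 1 4 8) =[10, 4, 2, 5, 8, 7, 6, 1, 0, 9, 3]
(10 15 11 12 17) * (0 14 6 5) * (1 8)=(0 14 6 5)(1 8)(10 15 11 12 17)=[14, 8, 2, 3, 4, 0, 5, 7, 1, 9, 15, 12, 17, 13, 6, 11, 16, 10]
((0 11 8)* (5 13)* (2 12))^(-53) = (0 11 8)(2 12)(5 13)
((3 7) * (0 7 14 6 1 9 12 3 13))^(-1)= (0 13 7)(1 6 14 3 12 9)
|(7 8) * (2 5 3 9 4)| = |(2 5 3 9 4)(7 8)| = 10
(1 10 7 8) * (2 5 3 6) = (1 10 7 8)(2 5 3 6) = [0, 10, 5, 6, 4, 3, 2, 8, 1, 9, 7]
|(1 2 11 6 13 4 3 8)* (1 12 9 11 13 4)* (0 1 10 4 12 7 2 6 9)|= 28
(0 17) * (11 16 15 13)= (0 17)(11 16 15 13)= [17, 1, 2, 3, 4, 5, 6, 7, 8, 9, 10, 16, 12, 11, 14, 13, 15, 0]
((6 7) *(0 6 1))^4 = (7)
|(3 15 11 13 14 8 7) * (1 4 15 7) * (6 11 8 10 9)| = |(1 4 15 8)(3 7)(6 11 13 14 10 9)| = 12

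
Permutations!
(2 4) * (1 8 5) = [0, 8, 4, 3, 2, 1, 6, 7, 5] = (1 8 5)(2 4)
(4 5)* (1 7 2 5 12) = (1 7 2 5 4 12) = [0, 7, 5, 3, 12, 4, 6, 2, 8, 9, 10, 11, 1]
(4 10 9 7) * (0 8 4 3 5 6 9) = [8, 1, 2, 5, 10, 6, 9, 3, 4, 7, 0] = (0 8 4 10)(3 5 6 9 7)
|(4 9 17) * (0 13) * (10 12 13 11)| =15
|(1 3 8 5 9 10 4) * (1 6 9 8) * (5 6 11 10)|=|(1 3)(4 11 10)(5 8 6 9)|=12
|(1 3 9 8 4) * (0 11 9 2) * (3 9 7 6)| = |(0 11 7 6 3 2)(1 9 8 4)| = 12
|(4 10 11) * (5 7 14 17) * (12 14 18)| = 6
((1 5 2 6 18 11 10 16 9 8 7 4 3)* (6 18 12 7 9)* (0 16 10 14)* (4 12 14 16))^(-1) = ((0 4 3 1 5 2 18 11 16 6 14)(7 12)(8 9))^(-1) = (0 14 6 16 11 18 2 5 1 3 4)(7 12)(8 9)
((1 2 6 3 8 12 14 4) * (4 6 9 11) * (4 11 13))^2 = ((1 2 9 13 4)(3 8 12 14 6))^2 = (1 9 4 2 13)(3 12 6 8 14)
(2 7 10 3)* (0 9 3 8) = (0 9 3 2 7 10 8) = [9, 1, 7, 2, 4, 5, 6, 10, 0, 3, 8]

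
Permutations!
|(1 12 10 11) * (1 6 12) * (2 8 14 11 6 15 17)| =6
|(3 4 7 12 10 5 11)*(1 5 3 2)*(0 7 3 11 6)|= |(0 7 12 10 11 2 1 5 6)(3 4)|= 18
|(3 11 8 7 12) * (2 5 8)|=|(2 5 8 7 12 3 11)|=7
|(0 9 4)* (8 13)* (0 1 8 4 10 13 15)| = |(0 9 10 13 4 1 8 15)| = 8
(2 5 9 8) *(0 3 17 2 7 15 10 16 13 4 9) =(0 3 17 2 5)(4 9 8 7 15 10 16 13) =[3, 1, 5, 17, 9, 0, 6, 15, 7, 8, 16, 11, 12, 4, 14, 10, 13, 2]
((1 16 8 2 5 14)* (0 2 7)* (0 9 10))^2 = (0 5 1 8 9)(2 14 16 7 10)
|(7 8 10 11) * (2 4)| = 4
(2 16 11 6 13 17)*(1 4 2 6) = [0, 4, 16, 3, 2, 5, 13, 7, 8, 9, 10, 1, 12, 17, 14, 15, 11, 6] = (1 4 2 16 11)(6 13 17)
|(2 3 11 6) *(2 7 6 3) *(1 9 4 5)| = |(1 9 4 5)(3 11)(6 7)| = 4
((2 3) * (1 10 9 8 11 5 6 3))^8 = ((1 10 9 8 11 5 6 3 2))^8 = (1 2 3 6 5 11 8 9 10)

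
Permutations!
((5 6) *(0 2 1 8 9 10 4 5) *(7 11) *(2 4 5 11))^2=(0 11 2 8 10 6 4 7 1 9 5)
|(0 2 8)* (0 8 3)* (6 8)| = |(0 2 3)(6 8)| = 6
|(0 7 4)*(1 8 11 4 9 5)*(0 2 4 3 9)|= 6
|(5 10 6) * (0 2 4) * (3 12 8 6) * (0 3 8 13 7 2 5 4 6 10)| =14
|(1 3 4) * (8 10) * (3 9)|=|(1 9 3 4)(8 10)|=4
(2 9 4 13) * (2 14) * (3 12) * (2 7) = (2 9 4 13 14 7)(3 12) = [0, 1, 9, 12, 13, 5, 6, 2, 8, 4, 10, 11, 3, 14, 7]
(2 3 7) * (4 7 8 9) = (2 3 8 9 4 7) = [0, 1, 3, 8, 7, 5, 6, 2, 9, 4]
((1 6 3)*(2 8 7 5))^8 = (8)(1 3 6)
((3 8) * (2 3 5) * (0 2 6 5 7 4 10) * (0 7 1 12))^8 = (0 3 1)(2 8 12)(4 7 10)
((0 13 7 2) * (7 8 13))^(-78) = ((0 7 2)(8 13))^(-78) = (13)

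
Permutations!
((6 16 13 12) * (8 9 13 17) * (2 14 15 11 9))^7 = (2 6 11 8 12 15 17 13 14 16 9)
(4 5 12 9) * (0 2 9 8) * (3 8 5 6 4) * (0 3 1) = (0 2 9 1)(3 8)(4 6)(5 12) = [2, 0, 9, 8, 6, 12, 4, 7, 3, 1, 10, 11, 5]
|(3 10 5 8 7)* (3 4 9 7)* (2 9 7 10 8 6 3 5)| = 12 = |(2 9 10)(3 8 5 6)(4 7)|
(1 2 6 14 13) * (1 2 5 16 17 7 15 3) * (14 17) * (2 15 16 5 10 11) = (1 10 11 2 6 17 7 16 14 13 15 3) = [0, 10, 6, 1, 4, 5, 17, 16, 8, 9, 11, 2, 12, 15, 13, 3, 14, 7]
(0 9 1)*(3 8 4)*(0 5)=(0 9 1 5)(3 8 4)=[9, 5, 2, 8, 3, 0, 6, 7, 4, 1]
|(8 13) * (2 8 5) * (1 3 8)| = |(1 3 8 13 5 2)| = 6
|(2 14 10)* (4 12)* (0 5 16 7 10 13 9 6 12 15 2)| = 40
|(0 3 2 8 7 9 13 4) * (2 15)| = 9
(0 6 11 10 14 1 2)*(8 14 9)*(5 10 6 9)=[9, 2, 0, 3, 4, 10, 11, 7, 14, 8, 5, 6, 12, 13, 1]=(0 9 8 14 1 2)(5 10)(6 11)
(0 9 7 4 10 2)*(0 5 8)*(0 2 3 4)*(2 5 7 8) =(0 9 8 5 2 7)(3 4 10) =[9, 1, 7, 4, 10, 2, 6, 0, 5, 8, 3]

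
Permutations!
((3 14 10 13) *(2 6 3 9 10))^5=((2 6 3 14)(9 10 13))^5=(2 6 3 14)(9 13 10)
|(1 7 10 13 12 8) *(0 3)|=|(0 3)(1 7 10 13 12 8)|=6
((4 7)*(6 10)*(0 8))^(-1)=((0 8)(4 7)(6 10))^(-1)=(0 8)(4 7)(6 10)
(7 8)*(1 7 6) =(1 7 8 6) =[0, 7, 2, 3, 4, 5, 1, 8, 6]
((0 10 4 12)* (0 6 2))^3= (0 12)(2 4)(6 10)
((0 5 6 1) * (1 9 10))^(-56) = (0 10 6)(1 9 5)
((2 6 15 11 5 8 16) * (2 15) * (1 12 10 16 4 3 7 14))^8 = (1 4 15)(3 11 12)(5 10 7)(8 16 14)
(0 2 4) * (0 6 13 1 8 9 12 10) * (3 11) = (0 2 4 6 13 1 8 9 12 10)(3 11) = [2, 8, 4, 11, 6, 5, 13, 7, 9, 12, 0, 3, 10, 1]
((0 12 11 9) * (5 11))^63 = ((0 12 5 11 9))^63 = (0 11 12 9 5)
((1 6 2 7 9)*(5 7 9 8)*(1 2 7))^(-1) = (1 5 8 7 6)(2 9)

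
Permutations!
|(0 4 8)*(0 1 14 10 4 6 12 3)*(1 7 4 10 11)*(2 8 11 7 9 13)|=|(0 6 12 3)(1 14 7 4 11)(2 8 9 13)|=20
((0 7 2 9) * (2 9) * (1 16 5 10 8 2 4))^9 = ((0 7 9)(1 16 5 10 8 2 4))^9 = (1 5 8 4 16 10 2)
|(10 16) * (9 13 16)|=4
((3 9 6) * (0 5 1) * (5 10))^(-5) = (0 1 5 10)(3 9 6)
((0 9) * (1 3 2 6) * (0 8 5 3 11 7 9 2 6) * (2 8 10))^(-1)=(0 2 10 9 7 11 1 6 3 5 8)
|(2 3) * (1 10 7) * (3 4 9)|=12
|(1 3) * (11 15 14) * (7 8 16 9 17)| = |(1 3)(7 8 16 9 17)(11 15 14)| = 30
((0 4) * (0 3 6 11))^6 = ((0 4 3 6 11))^6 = (0 4 3 6 11)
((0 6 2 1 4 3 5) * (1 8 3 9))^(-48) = ((0 6 2 8 3 5)(1 4 9))^(-48) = (9)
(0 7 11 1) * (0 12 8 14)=(0 7 11 1 12 8 14)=[7, 12, 2, 3, 4, 5, 6, 11, 14, 9, 10, 1, 8, 13, 0]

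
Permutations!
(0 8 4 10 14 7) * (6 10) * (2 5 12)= [8, 1, 5, 3, 6, 12, 10, 0, 4, 9, 14, 11, 2, 13, 7]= (0 8 4 6 10 14 7)(2 5 12)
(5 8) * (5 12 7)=(5 8 12 7)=[0, 1, 2, 3, 4, 8, 6, 5, 12, 9, 10, 11, 7]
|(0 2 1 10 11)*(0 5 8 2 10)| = 7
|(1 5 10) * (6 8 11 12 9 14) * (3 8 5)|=|(1 3 8 11 12 9 14 6 5 10)|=10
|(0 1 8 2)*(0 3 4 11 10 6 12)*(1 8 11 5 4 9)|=|(0 8 2 3 9 1 11 10 6 12)(4 5)|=10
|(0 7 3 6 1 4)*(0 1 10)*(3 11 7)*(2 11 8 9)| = 20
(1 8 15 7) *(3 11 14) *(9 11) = (1 8 15 7)(3 9 11 14) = [0, 8, 2, 9, 4, 5, 6, 1, 15, 11, 10, 14, 12, 13, 3, 7]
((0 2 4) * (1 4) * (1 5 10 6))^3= ((0 2 5 10 6 1 4))^3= (0 10 4 5 1 2 6)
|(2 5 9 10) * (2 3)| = 5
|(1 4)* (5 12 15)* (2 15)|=|(1 4)(2 15 5 12)|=4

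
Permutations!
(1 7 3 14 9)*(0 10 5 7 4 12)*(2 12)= (0 10 5 7 3 14 9 1 4 2 12)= [10, 4, 12, 14, 2, 7, 6, 3, 8, 1, 5, 11, 0, 13, 9]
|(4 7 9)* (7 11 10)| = |(4 11 10 7 9)| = 5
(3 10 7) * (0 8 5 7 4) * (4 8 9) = (0 9 4)(3 10 8 5 7) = [9, 1, 2, 10, 0, 7, 6, 3, 5, 4, 8]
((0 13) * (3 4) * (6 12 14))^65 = (0 13)(3 4)(6 14 12)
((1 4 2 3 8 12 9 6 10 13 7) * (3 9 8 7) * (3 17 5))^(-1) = (1 7 3 5 17 13 10 6 9 2 4)(8 12) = ((1 4 2 9 6 10 13 17 5 3 7)(8 12))^(-1)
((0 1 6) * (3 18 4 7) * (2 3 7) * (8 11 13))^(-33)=((0 1 6)(2 3 18 4)(8 11 13))^(-33)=(2 4 18 3)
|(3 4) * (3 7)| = |(3 4 7)| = 3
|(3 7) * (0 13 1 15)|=|(0 13 1 15)(3 7)|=4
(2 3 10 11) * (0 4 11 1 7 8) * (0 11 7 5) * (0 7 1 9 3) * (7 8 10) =(0 4 1 5 8 11 2)(3 7 10 9) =[4, 5, 0, 7, 1, 8, 6, 10, 11, 3, 9, 2]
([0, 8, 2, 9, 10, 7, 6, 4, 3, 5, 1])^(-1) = (1 10 4 7 5 9 3 8)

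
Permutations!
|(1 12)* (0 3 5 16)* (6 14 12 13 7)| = 12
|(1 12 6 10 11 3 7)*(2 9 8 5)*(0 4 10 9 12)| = |(0 4 10 11 3 7 1)(2 12 6 9 8 5)| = 42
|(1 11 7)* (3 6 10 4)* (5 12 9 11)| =|(1 5 12 9 11 7)(3 6 10 4)| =12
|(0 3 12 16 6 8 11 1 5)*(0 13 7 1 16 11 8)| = 12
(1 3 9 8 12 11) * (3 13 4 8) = (1 13 4 8 12 11)(3 9) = [0, 13, 2, 9, 8, 5, 6, 7, 12, 3, 10, 1, 11, 4]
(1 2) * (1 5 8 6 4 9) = (1 2 5 8 6 4 9) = [0, 2, 5, 3, 9, 8, 4, 7, 6, 1]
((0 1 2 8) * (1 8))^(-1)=((0 8)(1 2))^(-1)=(0 8)(1 2)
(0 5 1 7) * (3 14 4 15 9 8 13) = [5, 7, 2, 14, 15, 1, 6, 0, 13, 8, 10, 11, 12, 3, 4, 9] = (0 5 1 7)(3 14 4 15 9 8 13)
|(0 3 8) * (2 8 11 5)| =|(0 3 11 5 2 8)| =6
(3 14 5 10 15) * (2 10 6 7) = (2 10 15 3 14 5 6 7) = [0, 1, 10, 14, 4, 6, 7, 2, 8, 9, 15, 11, 12, 13, 5, 3]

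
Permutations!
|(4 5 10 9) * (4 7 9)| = |(4 5 10)(7 9)| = 6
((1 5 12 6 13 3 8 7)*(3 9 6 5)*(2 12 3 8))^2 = (1 7 8)(2 5)(3 12)(6 9 13)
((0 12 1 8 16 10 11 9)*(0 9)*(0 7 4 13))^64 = ((0 12 1 8 16 10 11 7 4 13))^64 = (0 16 4 1 11)(7 12 10 13 8)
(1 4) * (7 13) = (1 4)(7 13) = [0, 4, 2, 3, 1, 5, 6, 13, 8, 9, 10, 11, 12, 7]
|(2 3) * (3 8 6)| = 4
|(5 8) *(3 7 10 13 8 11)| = 7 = |(3 7 10 13 8 5 11)|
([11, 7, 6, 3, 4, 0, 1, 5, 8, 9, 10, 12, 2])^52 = (0 6)(1 11)(2 5)(7 12)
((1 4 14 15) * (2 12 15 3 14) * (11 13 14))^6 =((1 4 2 12 15)(3 11 13 14))^6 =(1 4 2 12 15)(3 13)(11 14)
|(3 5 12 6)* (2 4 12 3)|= 4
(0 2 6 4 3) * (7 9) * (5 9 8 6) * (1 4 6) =[2, 4, 5, 0, 3, 9, 6, 8, 1, 7] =(0 2 5 9 7 8 1 4 3)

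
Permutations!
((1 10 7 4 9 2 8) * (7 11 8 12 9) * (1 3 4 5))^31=(1 5 7 4 3 8 11 10)(2 12 9)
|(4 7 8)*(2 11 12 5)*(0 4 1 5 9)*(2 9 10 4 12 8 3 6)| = 13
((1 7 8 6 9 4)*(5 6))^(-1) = ((1 7 8 5 6 9 4))^(-1) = (1 4 9 6 5 8 7)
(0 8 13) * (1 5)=[8, 5, 2, 3, 4, 1, 6, 7, 13, 9, 10, 11, 12, 0]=(0 8 13)(1 5)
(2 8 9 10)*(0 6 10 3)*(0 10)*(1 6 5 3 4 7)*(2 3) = (0 5 2 8 9 4 7 1 6)(3 10) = [5, 6, 8, 10, 7, 2, 0, 1, 9, 4, 3]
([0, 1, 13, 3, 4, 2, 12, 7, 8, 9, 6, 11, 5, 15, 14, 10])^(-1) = (2 5 12 6 10 15 13)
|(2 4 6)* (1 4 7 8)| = 6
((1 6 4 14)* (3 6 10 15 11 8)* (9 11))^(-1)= ((1 10 15 9 11 8 3 6 4 14))^(-1)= (1 14 4 6 3 8 11 9 15 10)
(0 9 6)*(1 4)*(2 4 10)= (0 9 6)(1 10 2 4)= [9, 10, 4, 3, 1, 5, 0, 7, 8, 6, 2]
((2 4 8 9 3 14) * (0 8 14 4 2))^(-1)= (0 14 4 3 9 8)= ((0 8 9 3 4 14))^(-1)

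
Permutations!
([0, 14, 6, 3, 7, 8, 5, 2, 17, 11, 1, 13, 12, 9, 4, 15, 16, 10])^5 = [0, 6, 10, 3, 8, 14, 1, 17, 4, 13, 2, 9, 12, 11, 5, 15, 16, 7]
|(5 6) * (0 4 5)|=|(0 4 5 6)|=4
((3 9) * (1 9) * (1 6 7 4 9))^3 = (3 4 6 9 7)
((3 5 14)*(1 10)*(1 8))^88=(1 10 8)(3 5 14)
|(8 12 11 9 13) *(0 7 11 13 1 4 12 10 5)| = 11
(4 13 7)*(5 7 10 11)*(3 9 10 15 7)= (3 9 10 11 5)(4 13 15 7)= [0, 1, 2, 9, 13, 3, 6, 4, 8, 10, 11, 5, 12, 15, 14, 7]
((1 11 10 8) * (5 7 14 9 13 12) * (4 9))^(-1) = ((1 11 10 8)(4 9 13 12 5 7 14))^(-1) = (1 8 10 11)(4 14 7 5 12 13 9)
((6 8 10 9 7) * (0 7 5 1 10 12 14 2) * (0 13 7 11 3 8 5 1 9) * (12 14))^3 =(0 8 13 5 10 3 2 6 1 11 14 7 9)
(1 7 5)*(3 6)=(1 7 5)(3 6)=[0, 7, 2, 6, 4, 1, 3, 5]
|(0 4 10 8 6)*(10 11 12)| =|(0 4 11 12 10 8 6)| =7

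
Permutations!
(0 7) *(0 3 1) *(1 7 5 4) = (0 5 4 1)(3 7) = [5, 0, 2, 7, 1, 4, 6, 3]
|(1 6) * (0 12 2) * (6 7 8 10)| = 15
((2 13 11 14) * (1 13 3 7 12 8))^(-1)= (1 8 12 7 3 2 14 11 13)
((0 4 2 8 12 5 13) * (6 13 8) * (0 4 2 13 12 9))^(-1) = (0 9 8 5 12 6 2)(4 13)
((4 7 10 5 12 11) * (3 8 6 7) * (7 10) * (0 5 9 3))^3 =((0 5 12 11 4)(3 8 6 10 9))^3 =(0 11 5 4 12)(3 10 8 9 6)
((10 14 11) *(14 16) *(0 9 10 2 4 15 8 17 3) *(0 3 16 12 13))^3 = ((0 9 10 12 13)(2 4 15 8 17 16 14 11))^3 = (0 12 9 13 10)(2 8 14 4 17 11 15 16)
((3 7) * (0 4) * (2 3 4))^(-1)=(0 4 7 3 2)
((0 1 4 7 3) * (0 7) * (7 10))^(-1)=((0 1 4)(3 10 7))^(-1)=(0 4 1)(3 7 10)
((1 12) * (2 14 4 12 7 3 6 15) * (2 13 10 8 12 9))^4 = ((1 7 3 6 15 13 10 8 12)(2 14 4 9))^4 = (1 15 12 6 8 3 10 7 13)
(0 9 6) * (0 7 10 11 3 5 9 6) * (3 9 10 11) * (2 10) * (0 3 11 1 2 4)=(0 6 7 1 2 10 11 9 3 5 4)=[6, 2, 10, 5, 0, 4, 7, 1, 8, 3, 11, 9]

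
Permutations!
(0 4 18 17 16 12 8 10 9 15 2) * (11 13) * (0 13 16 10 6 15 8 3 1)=(0 4 18 17 10 9 8 6 15 2 13 11 16 12 3 1)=[4, 0, 13, 1, 18, 5, 15, 7, 6, 8, 9, 16, 3, 11, 14, 2, 12, 10, 17]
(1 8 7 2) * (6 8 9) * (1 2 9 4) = (1 4)(6 8 7 9) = [0, 4, 2, 3, 1, 5, 8, 9, 7, 6]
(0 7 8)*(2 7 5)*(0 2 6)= [5, 1, 7, 3, 4, 6, 0, 8, 2]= (0 5 6)(2 7 8)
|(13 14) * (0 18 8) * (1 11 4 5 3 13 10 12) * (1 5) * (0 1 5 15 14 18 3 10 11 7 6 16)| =|(0 3 13 18 8 1 7 6 16)(4 5 10 12 15 14 11)| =63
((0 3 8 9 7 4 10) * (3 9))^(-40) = ((0 9 7 4 10)(3 8))^(-40) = (10)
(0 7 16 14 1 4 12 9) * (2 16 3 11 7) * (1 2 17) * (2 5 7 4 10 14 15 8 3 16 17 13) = (0 13 2 17 1 10 14 5 7 16 15 8 3 11 4 12 9) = [13, 10, 17, 11, 12, 7, 6, 16, 3, 0, 14, 4, 9, 2, 5, 8, 15, 1]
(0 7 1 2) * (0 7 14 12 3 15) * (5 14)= (0 5 14 12 3 15)(1 2 7)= [5, 2, 7, 15, 4, 14, 6, 1, 8, 9, 10, 11, 3, 13, 12, 0]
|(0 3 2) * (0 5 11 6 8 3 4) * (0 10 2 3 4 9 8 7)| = 10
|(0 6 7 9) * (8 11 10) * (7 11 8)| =|(0 6 11 10 7 9)| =6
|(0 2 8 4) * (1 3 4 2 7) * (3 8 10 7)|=15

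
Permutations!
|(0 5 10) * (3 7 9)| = |(0 5 10)(3 7 9)| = 3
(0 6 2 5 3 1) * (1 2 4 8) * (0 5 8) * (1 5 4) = (0 6 1 4)(2 8 5 3) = [6, 4, 8, 2, 0, 3, 1, 7, 5]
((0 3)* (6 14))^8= ((0 3)(6 14))^8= (14)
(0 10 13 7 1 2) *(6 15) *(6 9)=(0 10 13 7 1 2)(6 15 9)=[10, 2, 0, 3, 4, 5, 15, 1, 8, 6, 13, 11, 12, 7, 14, 9]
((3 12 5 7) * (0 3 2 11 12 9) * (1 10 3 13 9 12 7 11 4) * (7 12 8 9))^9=(0 9 8 3 10 1 4 2 7 13)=((0 13 7 2 4 1 10 3 8 9)(5 11 12))^9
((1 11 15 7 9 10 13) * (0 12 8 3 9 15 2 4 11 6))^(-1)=(0 6 1 13 10 9 3 8 12)(2 11 4)(7 15)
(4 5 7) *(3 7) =(3 7 4 5) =[0, 1, 2, 7, 5, 3, 6, 4]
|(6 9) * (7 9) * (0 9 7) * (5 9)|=|(0 5 9 6)|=4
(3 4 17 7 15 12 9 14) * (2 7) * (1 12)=(1 12 9 14 3 4 17 2 7 15)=[0, 12, 7, 4, 17, 5, 6, 15, 8, 14, 10, 11, 9, 13, 3, 1, 16, 2]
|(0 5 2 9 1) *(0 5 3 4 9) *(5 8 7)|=|(0 3 4 9 1 8 7 5 2)|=9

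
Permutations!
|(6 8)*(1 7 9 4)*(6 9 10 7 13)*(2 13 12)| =|(1 12 2 13 6 8 9 4)(7 10)| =8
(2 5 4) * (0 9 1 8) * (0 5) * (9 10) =(0 10 9 1 8 5 4 2) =[10, 8, 0, 3, 2, 4, 6, 7, 5, 1, 9]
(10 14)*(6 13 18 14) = (6 13 18 14 10) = [0, 1, 2, 3, 4, 5, 13, 7, 8, 9, 6, 11, 12, 18, 10, 15, 16, 17, 14]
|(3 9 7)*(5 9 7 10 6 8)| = |(3 7)(5 9 10 6 8)| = 10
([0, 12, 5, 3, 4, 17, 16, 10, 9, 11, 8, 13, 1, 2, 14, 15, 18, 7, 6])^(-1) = (1 12)(2 13 11 9 8 10 7 17 5)(6 18 16)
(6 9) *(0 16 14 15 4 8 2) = (0 16 14 15 4 8 2)(6 9) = [16, 1, 0, 3, 8, 5, 9, 7, 2, 6, 10, 11, 12, 13, 15, 4, 14]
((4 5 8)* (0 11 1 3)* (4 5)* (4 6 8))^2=((0 11 1 3)(4 6 8 5))^2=(0 1)(3 11)(4 8)(5 6)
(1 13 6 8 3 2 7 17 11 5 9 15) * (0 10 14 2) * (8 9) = (0 10 14 2 7 17 11 5 8 3)(1 13 6 9 15) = [10, 13, 7, 0, 4, 8, 9, 17, 3, 15, 14, 5, 12, 6, 2, 1, 16, 11]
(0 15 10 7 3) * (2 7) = (0 15 10 2 7 3) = [15, 1, 7, 0, 4, 5, 6, 3, 8, 9, 2, 11, 12, 13, 14, 10]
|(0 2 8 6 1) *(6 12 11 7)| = |(0 2 8 12 11 7 6 1)| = 8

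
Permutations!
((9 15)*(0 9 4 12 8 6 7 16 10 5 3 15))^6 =((0 9)(3 15 4 12 8 6 7 16 10 5))^6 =(3 7 4 10 8)(5 6 15 16 12)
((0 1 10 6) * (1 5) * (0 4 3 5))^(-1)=((1 10 6 4 3 5))^(-1)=(1 5 3 4 6 10)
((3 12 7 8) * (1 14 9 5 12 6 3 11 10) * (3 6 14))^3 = (1 9 7 10 14 12 11 3 5 8)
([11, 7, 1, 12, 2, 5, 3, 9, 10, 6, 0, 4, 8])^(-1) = [10, 2, 4, 6, 11, 5, 9, 1, 12, 7, 8, 0, 3]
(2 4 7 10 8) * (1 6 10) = (1 6 10 8 2 4 7) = [0, 6, 4, 3, 7, 5, 10, 1, 2, 9, 8]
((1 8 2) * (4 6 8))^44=(1 2 8 6 4)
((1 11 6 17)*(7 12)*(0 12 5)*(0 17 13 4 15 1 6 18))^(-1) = (0 18 11 1 15 4 13 6 17 5 7 12)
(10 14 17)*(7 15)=(7 15)(10 14 17)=[0, 1, 2, 3, 4, 5, 6, 15, 8, 9, 14, 11, 12, 13, 17, 7, 16, 10]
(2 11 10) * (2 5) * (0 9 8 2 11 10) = (0 9 8 2 10 5 11) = [9, 1, 10, 3, 4, 11, 6, 7, 2, 8, 5, 0]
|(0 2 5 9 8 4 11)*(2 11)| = |(0 11)(2 5 9 8 4)| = 10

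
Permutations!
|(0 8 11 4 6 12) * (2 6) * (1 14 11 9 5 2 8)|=|(0 1 14 11 4 8 9 5 2 6 12)|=11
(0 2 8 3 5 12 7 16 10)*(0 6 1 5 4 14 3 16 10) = (0 2 8 16)(1 5 12 7 10 6)(3 4 14) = [2, 5, 8, 4, 14, 12, 1, 10, 16, 9, 6, 11, 7, 13, 3, 15, 0]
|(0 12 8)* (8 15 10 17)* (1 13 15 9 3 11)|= |(0 12 9 3 11 1 13 15 10 17 8)|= 11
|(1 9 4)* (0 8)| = 6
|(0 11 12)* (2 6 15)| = |(0 11 12)(2 6 15)| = 3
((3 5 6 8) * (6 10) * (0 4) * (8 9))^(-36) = ((0 4)(3 5 10 6 9 8))^(-36) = (10)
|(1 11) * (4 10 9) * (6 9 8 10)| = 6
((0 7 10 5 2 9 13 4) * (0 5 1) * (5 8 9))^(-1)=(0 1 10 7)(2 5)(4 13 9 8)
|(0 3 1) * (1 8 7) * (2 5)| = 10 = |(0 3 8 7 1)(2 5)|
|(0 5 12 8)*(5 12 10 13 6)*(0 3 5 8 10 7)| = 9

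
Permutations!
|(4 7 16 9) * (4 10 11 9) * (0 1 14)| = |(0 1 14)(4 7 16)(9 10 11)| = 3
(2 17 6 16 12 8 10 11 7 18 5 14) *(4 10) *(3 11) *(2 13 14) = (2 17 6 16 12 8 4 10 3 11 7 18 5)(13 14) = [0, 1, 17, 11, 10, 2, 16, 18, 4, 9, 3, 7, 8, 14, 13, 15, 12, 6, 5]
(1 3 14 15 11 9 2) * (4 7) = (1 3 14 15 11 9 2)(4 7) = [0, 3, 1, 14, 7, 5, 6, 4, 8, 2, 10, 9, 12, 13, 15, 11]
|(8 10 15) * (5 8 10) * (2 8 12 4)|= 10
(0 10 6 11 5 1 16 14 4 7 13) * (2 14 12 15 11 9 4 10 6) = (0 6 9 4 7 13)(1 16 12 15 11 5)(2 14 10) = [6, 16, 14, 3, 7, 1, 9, 13, 8, 4, 2, 5, 15, 0, 10, 11, 12]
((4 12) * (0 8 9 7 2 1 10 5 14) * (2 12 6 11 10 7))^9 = (0 11 7 8 10 12 9 5 4 2 14 6 1)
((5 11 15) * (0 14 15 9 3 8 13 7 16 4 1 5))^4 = ((0 14 15)(1 5 11 9 3 8 13 7 16 4))^4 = (0 14 15)(1 3 16 11 13)(4 9 7 5 8)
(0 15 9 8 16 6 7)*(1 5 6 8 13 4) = (0 15 9 13 4 1 5 6 7)(8 16) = [15, 5, 2, 3, 1, 6, 7, 0, 16, 13, 10, 11, 12, 4, 14, 9, 8]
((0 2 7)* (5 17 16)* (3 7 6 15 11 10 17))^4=(0 11 5 2 10 3 6 17 7 15 16)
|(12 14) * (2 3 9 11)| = 4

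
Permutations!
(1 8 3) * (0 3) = [3, 8, 2, 1, 4, 5, 6, 7, 0] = (0 3 1 8)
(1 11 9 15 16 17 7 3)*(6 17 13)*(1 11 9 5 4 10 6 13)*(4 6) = (1 9 15 16)(3 11 5 6 17 7)(4 10) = [0, 9, 2, 11, 10, 6, 17, 3, 8, 15, 4, 5, 12, 13, 14, 16, 1, 7]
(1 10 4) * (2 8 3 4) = (1 10 2 8 3 4) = [0, 10, 8, 4, 1, 5, 6, 7, 3, 9, 2]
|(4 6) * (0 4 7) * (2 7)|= |(0 4 6 2 7)|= 5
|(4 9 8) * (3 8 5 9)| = 6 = |(3 8 4)(5 9)|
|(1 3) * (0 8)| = 2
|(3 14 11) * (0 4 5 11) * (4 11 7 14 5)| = |(0 11 3 5 7 14)| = 6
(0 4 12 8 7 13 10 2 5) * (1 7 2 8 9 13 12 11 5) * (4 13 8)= (0 13 10 4 11 5)(1 7 12 9 8 2)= [13, 7, 1, 3, 11, 0, 6, 12, 2, 8, 4, 5, 9, 10]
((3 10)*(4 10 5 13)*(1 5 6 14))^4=((1 5 13 4 10 3 6 14))^4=(1 10)(3 5)(4 14)(6 13)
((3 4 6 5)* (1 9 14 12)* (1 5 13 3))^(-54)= ((1 9 14 12 5)(3 4 6 13))^(-54)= (1 9 14 12 5)(3 6)(4 13)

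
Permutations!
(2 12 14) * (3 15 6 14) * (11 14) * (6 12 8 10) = (2 8 10 6 11 14)(3 15 12) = [0, 1, 8, 15, 4, 5, 11, 7, 10, 9, 6, 14, 3, 13, 2, 12]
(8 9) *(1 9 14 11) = (1 9 8 14 11) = [0, 9, 2, 3, 4, 5, 6, 7, 14, 8, 10, 1, 12, 13, 11]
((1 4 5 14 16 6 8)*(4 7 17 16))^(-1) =((1 7 17 16 6 8)(4 5 14))^(-1) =(1 8 6 16 17 7)(4 14 5)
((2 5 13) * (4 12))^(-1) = (2 13 5)(4 12)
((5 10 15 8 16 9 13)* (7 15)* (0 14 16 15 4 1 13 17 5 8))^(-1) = (0 15 8 13 1 4 7 10 5 17 9 16 14)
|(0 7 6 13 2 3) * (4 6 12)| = |(0 7 12 4 6 13 2 3)| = 8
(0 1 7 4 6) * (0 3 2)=(0 1 7 4 6 3 2)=[1, 7, 0, 2, 6, 5, 3, 4]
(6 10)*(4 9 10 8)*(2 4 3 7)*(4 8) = [0, 1, 8, 7, 9, 5, 4, 2, 3, 10, 6] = (2 8 3 7)(4 9 10 6)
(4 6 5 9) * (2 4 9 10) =(2 4 6 5 10) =[0, 1, 4, 3, 6, 10, 5, 7, 8, 9, 2]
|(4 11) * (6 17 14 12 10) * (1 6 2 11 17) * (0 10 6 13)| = 11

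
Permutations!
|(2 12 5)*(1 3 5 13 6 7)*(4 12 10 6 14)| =|(1 3 5 2 10 6 7)(4 12 13 14)| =28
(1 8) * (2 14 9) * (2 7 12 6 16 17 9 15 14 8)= (1 2 8)(6 16 17 9 7 12)(14 15)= [0, 2, 8, 3, 4, 5, 16, 12, 1, 7, 10, 11, 6, 13, 15, 14, 17, 9]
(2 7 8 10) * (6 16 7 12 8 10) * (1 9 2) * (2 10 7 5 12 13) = (1 9 10)(2 13)(5 12 8 6 16) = [0, 9, 13, 3, 4, 12, 16, 7, 6, 10, 1, 11, 8, 2, 14, 15, 5]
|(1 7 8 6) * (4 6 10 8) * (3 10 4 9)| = 8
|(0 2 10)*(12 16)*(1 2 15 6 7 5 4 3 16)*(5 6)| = |(0 15 5 4 3 16 12 1 2 10)(6 7)| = 10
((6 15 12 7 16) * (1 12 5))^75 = ((1 12 7 16 6 15 5))^75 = (1 15 16 12 5 6 7)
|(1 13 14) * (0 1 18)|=|(0 1 13 14 18)|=5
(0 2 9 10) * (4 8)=(0 2 9 10)(4 8)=[2, 1, 9, 3, 8, 5, 6, 7, 4, 10, 0]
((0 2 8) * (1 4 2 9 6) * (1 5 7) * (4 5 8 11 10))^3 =((0 9 6 8)(1 5 7)(2 11 10 4))^3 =(0 8 6 9)(2 4 10 11)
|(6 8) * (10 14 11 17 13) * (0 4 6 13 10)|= |(0 4 6 8 13)(10 14 11 17)|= 20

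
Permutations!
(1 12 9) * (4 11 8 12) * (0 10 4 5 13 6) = (0 10 4 11 8 12 9 1 5 13 6) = [10, 5, 2, 3, 11, 13, 0, 7, 12, 1, 4, 8, 9, 6]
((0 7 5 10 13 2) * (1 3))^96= ((0 7 5 10 13 2)(1 3))^96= (13)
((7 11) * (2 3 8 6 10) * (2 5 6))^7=(2 3 8)(5 6 10)(7 11)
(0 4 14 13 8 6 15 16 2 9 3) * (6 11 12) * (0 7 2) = [4, 1, 9, 7, 14, 5, 15, 2, 11, 3, 10, 12, 6, 8, 13, 16, 0] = (0 4 14 13 8 11 12 6 15 16)(2 9 3 7)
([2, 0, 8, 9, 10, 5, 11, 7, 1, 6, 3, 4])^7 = (0 1 8 2)(3 9 6 11 4 10)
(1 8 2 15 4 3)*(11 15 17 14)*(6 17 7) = [0, 8, 7, 1, 3, 5, 17, 6, 2, 9, 10, 15, 12, 13, 11, 4, 16, 14] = (1 8 2 7 6 17 14 11 15 4 3)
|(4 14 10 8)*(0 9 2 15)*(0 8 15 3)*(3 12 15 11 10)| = |(0 9 2 12 15 8 4 14 3)(10 11)| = 18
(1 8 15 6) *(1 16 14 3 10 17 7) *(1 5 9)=(1 8 15 6 16 14 3 10 17 7 5 9)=[0, 8, 2, 10, 4, 9, 16, 5, 15, 1, 17, 11, 12, 13, 3, 6, 14, 7]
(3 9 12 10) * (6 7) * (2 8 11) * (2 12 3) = (2 8 11 12 10)(3 9)(6 7) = [0, 1, 8, 9, 4, 5, 7, 6, 11, 3, 2, 12, 10]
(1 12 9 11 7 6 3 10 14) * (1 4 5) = (1 12 9 11 7 6 3 10 14 4 5) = [0, 12, 2, 10, 5, 1, 3, 6, 8, 11, 14, 7, 9, 13, 4]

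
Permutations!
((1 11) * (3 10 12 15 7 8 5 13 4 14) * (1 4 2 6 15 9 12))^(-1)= (1 10 3 14 4 11)(2 13 5 8 7 15 6)(9 12)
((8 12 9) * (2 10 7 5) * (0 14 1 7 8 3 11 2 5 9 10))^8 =(14)(8 10 12)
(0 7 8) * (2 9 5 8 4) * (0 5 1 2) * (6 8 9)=[7, 2, 6, 3, 0, 9, 8, 4, 5, 1]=(0 7 4)(1 2 6 8 5 9)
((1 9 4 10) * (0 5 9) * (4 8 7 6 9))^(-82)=(0 10 5 1 4)(6 8)(7 9)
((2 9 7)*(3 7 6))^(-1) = ((2 9 6 3 7))^(-1) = (2 7 3 6 9)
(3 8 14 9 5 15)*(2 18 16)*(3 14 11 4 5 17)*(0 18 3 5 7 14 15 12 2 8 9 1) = (0 18 16 8 11 4 7 14 1)(2 3 9 17 5 12) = [18, 0, 3, 9, 7, 12, 6, 14, 11, 17, 10, 4, 2, 13, 1, 15, 8, 5, 16]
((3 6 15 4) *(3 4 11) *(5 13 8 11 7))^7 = ((3 6 15 7 5 13 8 11))^7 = (3 11 8 13 5 7 15 6)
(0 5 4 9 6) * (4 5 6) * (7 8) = [6, 1, 2, 3, 9, 5, 0, 8, 7, 4] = (0 6)(4 9)(7 8)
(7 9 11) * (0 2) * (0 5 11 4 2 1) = (0 1)(2 5 11 7 9 4) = [1, 0, 5, 3, 2, 11, 6, 9, 8, 4, 10, 7]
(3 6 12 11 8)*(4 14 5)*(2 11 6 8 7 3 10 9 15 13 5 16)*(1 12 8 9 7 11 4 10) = (1 12 6 8)(2 4 14 16)(3 9 15 13 5 10 7) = [0, 12, 4, 9, 14, 10, 8, 3, 1, 15, 7, 11, 6, 5, 16, 13, 2]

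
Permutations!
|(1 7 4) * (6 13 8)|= |(1 7 4)(6 13 8)|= 3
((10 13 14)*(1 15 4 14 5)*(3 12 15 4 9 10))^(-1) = (1 5 13 10 9 15 12 3 14 4)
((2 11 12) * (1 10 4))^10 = ((1 10 4)(2 11 12))^10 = (1 10 4)(2 11 12)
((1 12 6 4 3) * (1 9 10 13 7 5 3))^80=(3 10 7)(5 9 13)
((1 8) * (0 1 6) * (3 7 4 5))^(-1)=(0 6 8 1)(3 5 4 7)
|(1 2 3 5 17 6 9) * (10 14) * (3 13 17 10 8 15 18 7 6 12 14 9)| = 15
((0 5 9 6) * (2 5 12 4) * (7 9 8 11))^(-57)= ((0 12 4 2 5 8 11 7 9 6))^(-57)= (0 2 11 6 4 8 9 12 5 7)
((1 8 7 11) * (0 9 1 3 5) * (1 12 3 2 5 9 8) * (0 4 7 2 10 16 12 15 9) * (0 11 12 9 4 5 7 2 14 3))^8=((0 8 14 3 11 10 16 9 15 4 2 7 12))^8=(0 15 3 7 16 8 4 11 12 9 14 2 10)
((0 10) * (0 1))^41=((0 10 1))^41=(0 1 10)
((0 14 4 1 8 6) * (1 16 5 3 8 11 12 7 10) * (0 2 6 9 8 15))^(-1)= (0 15 3 5 16 4 14)(1 10 7 12 11)(2 6)(8 9)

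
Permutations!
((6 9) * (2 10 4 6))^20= ((2 10 4 6 9))^20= (10)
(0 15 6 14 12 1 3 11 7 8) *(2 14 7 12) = (0 15 6 7 8)(1 3 11 12)(2 14) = [15, 3, 14, 11, 4, 5, 7, 8, 0, 9, 10, 12, 1, 13, 2, 6]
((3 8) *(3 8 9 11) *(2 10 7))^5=((2 10 7)(3 9 11))^5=(2 7 10)(3 11 9)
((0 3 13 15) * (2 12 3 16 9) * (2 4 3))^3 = (0 4 15 9 13 16 3)(2 12)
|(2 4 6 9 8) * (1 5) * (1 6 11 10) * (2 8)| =|(1 5 6 9 2 4 11 10)| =8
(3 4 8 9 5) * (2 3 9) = (2 3 4 8)(5 9) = [0, 1, 3, 4, 8, 9, 6, 7, 2, 5]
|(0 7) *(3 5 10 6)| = 4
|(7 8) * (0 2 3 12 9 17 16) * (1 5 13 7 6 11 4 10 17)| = 16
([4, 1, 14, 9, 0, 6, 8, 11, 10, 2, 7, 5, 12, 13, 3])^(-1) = (0 4)(2 9 3 14)(5 11 7 10 8 6)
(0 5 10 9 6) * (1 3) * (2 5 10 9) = [10, 3, 5, 1, 4, 9, 0, 7, 8, 6, 2] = (0 10 2 5 9 6)(1 3)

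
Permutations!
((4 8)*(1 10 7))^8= ((1 10 7)(4 8))^8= (1 7 10)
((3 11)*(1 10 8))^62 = (11)(1 8 10)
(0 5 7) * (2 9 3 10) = (0 5 7)(2 9 3 10) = [5, 1, 9, 10, 4, 7, 6, 0, 8, 3, 2]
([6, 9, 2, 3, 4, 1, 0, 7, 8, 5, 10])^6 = (10)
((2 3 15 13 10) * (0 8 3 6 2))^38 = (0 3 13)(8 15 10)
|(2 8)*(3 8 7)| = 4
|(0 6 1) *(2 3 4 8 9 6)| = 8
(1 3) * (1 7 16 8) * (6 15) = (1 3 7 16 8)(6 15) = [0, 3, 2, 7, 4, 5, 15, 16, 1, 9, 10, 11, 12, 13, 14, 6, 8]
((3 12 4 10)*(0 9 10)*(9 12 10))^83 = (0 4 12)(3 10)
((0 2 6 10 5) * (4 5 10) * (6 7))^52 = (10)(0 4 7)(2 5 6)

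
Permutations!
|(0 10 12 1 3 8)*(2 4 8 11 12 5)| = 12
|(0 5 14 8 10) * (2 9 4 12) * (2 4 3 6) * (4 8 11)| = 8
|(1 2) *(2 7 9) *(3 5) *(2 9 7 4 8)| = |(9)(1 4 8 2)(3 5)| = 4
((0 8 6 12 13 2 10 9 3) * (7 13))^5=((0 8 6 12 7 13 2 10 9 3))^5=(0 13)(2 8)(3 7)(6 10)(9 12)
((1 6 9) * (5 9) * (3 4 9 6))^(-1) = (1 9 4 3)(5 6)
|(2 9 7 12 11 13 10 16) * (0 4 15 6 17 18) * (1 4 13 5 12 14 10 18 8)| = 6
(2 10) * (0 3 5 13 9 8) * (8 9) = (0 3 5 13 8)(2 10) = [3, 1, 10, 5, 4, 13, 6, 7, 0, 9, 2, 11, 12, 8]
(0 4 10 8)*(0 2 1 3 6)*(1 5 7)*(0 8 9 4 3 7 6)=(0 3)(1 7)(2 5 6 8)(4 10 9)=[3, 7, 5, 0, 10, 6, 8, 1, 2, 4, 9]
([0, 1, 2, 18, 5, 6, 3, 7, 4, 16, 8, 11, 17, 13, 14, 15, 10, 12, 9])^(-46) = [0, 1, 2, 6, 8, 4, 5, 7, 10, 18, 16, 11, 12, 13, 14, 15, 9, 17, 3]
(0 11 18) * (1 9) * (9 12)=(0 11 18)(1 12 9)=[11, 12, 2, 3, 4, 5, 6, 7, 8, 1, 10, 18, 9, 13, 14, 15, 16, 17, 0]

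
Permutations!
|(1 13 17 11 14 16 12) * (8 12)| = |(1 13 17 11 14 16 8 12)| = 8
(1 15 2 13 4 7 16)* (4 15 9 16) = (1 9 16)(2 13 15)(4 7) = [0, 9, 13, 3, 7, 5, 6, 4, 8, 16, 10, 11, 12, 15, 14, 2, 1]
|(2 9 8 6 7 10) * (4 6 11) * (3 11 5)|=10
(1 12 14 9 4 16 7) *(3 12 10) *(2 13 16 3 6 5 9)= (1 10 6 5 9 4 3 12 14 2 13 16 7)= [0, 10, 13, 12, 3, 9, 5, 1, 8, 4, 6, 11, 14, 16, 2, 15, 7]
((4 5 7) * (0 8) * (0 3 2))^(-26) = (0 3)(2 8)(4 5 7)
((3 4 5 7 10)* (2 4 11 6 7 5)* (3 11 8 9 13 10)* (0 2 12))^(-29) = (0 12 4 2)(3 13 6 8 10 7 9 11)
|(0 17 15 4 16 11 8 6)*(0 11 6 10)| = |(0 17 15 4 16 6 11 8 10)| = 9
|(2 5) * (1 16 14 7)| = |(1 16 14 7)(2 5)| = 4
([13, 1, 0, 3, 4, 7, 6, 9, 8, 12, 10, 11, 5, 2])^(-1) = [2, 1, 13, 3, 4, 12, 6, 5, 8, 7, 10, 11, 9, 0]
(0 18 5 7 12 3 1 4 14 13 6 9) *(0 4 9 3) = (0 18 5 7 12)(1 9 4 14 13 6 3) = [18, 9, 2, 1, 14, 7, 3, 12, 8, 4, 10, 11, 0, 6, 13, 15, 16, 17, 5]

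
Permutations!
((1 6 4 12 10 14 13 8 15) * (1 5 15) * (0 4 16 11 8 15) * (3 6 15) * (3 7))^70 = ((0 4 12 10 14 13 7 3 6 16 11 8 1 15 5))^70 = (0 11 13)(1 3 12)(4 8 7)(5 16 14)(6 10 15)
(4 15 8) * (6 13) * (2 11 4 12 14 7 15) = [0, 1, 11, 3, 2, 5, 13, 15, 12, 9, 10, 4, 14, 6, 7, 8] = (2 11 4)(6 13)(7 15 8 12 14)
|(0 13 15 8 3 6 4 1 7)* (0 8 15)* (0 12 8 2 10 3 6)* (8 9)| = 12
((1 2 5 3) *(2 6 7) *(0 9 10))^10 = ((0 9 10)(1 6 7 2 5 3))^10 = (0 9 10)(1 5 7)(2 6 3)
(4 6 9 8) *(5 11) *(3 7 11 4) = [0, 1, 2, 7, 6, 4, 9, 11, 3, 8, 10, 5] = (3 7 11 5 4 6 9 8)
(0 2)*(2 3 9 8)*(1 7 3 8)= [8, 7, 0, 9, 4, 5, 6, 3, 2, 1]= (0 8 2)(1 7 3 9)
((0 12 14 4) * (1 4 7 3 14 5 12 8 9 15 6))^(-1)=(0 4 1 6 15 9 8)(3 7 14)(5 12)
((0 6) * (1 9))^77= ((0 6)(1 9))^77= (0 6)(1 9)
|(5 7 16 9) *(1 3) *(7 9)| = 2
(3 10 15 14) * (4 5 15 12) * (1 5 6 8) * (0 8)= [8, 5, 2, 10, 6, 15, 0, 7, 1, 9, 12, 11, 4, 13, 3, 14]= (0 8 1 5 15 14 3 10 12 4 6)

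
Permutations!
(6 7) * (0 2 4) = (0 2 4)(6 7) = [2, 1, 4, 3, 0, 5, 7, 6]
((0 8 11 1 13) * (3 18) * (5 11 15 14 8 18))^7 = ((0 18 3 5 11 1 13)(8 15 14))^7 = (18)(8 15 14)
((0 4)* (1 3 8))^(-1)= ((0 4)(1 3 8))^(-1)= (0 4)(1 8 3)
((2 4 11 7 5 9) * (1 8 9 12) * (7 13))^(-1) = ((1 8 9 2 4 11 13 7 5 12))^(-1) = (1 12 5 7 13 11 4 2 9 8)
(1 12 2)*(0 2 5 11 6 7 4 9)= (0 2 1 12 5 11 6 7 4 9)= [2, 12, 1, 3, 9, 11, 7, 4, 8, 0, 10, 6, 5]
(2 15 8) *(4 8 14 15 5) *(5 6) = (2 6 5 4 8)(14 15) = [0, 1, 6, 3, 8, 4, 5, 7, 2, 9, 10, 11, 12, 13, 15, 14]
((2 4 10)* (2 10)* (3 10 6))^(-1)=((2 4)(3 10 6))^(-1)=(2 4)(3 6 10)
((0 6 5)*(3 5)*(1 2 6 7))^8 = (0 7 1 2 6 3 5) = ((0 7 1 2 6 3 5))^8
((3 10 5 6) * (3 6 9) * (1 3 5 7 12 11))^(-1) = ((1 3 10 7 12 11)(5 9))^(-1) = (1 11 12 7 10 3)(5 9)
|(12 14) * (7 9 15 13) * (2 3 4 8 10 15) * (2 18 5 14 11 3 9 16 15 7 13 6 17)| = |(2 9 18 5 14 12 11 3 4 8 10 7 16 15 6 17)| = 16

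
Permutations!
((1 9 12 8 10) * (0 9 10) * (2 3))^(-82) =((0 9 12 8)(1 10)(2 3))^(-82) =(0 12)(8 9)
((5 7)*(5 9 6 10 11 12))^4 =(5 10 7 11 9 12 6)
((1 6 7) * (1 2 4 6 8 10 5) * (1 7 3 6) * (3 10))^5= ((1 8 3 6 10 5 7 2 4))^5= (1 5 8 7 3 2 6 4 10)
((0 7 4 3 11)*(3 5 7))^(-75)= ((0 3 11)(4 5 7))^(-75)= (11)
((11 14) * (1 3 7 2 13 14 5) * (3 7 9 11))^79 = (1 11 3 13 7 5 9 14 2)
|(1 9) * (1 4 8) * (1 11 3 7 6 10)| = 9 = |(1 9 4 8 11 3 7 6 10)|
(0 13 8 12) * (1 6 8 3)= (0 13 3 1 6 8 12)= [13, 6, 2, 1, 4, 5, 8, 7, 12, 9, 10, 11, 0, 3]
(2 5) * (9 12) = [0, 1, 5, 3, 4, 2, 6, 7, 8, 12, 10, 11, 9] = (2 5)(9 12)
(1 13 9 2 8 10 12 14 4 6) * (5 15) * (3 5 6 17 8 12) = (1 13 9 2 12 14 4 17 8 10 3 5 15 6) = [0, 13, 12, 5, 17, 15, 1, 7, 10, 2, 3, 11, 14, 9, 4, 6, 16, 8]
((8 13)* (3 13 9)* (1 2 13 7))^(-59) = ((1 2 13 8 9 3 7))^(-59) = (1 9 2 3 13 7 8)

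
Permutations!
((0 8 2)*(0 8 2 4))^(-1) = (0 4 8 2)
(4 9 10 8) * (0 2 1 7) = (0 2 1 7)(4 9 10 8) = [2, 7, 1, 3, 9, 5, 6, 0, 4, 10, 8]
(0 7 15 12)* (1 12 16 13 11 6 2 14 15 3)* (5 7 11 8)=(0 11 6 2 14 15 16 13 8 5 7 3 1 12)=[11, 12, 14, 1, 4, 7, 2, 3, 5, 9, 10, 6, 0, 8, 15, 16, 13]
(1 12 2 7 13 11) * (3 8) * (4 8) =[0, 12, 7, 4, 8, 5, 6, 13, 3, 9, 10, 1, 2, 11] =(1 12 2 7 13 11)(3 4 8)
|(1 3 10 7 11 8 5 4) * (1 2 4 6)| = |(1 3 10 7 11 8 5 6)(2 4)| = 8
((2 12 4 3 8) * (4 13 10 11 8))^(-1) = (2 8 11 10 13 12)(3 4)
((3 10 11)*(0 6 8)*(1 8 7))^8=((0 6 7 1 8)(3 10 11))^8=(0 1 6 8 7)(3 11 10)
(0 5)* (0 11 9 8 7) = (0 5 11 9 8 7) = [5, 1, 2, 3, 4, 11, 6, 0, 7, 8, 10, 9]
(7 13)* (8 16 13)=(7 8 16 13)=[0, 1, 2, 3, 4, 5, 6, 8, 16, 9, 10, 11, 12, 7, 14, 15, 13]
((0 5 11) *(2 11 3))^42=(0 3 11 5 2)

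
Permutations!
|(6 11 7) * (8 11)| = |(6 8 11 7)| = 4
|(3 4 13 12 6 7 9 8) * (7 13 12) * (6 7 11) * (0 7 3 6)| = |(0 7 9 8 6 13 11)(3 4 12)| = 21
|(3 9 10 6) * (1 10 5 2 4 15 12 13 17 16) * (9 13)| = 42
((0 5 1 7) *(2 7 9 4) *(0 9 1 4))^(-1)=(0 9 7 2 4 5)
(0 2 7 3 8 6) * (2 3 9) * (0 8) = [3, 1, 7, 0, 4, 5, 8, 9, 6, 2] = (0 3)(2 7 9)(6 8)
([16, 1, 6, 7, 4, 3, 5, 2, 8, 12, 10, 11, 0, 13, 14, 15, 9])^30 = [9, 1, 2, 3, 4, 5, 6, 7, 8, 0, 10, 11, 16, 13, 14, 15, 12]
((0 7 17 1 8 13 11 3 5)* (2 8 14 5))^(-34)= ((0 7 17 1 14 5)(2 8 13 11 3))^(-34)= (0 17 14)(1 5 7)(2 8 13 11 3)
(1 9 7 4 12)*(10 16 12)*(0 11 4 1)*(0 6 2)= [11, 9, 0, 3, 10, 5, 2, 1, 8, 7, 16, 4, 6, 13, 14, 15, 12]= (0 11 4 10 16 12 6 2)(1 9 7)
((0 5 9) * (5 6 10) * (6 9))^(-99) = (10)(0 9) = ((0 9)(5 6 10))^(-99)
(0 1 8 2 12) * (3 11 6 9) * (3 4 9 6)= (0 1 8 2 12)(3 11)(4 9)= [1, 8, 12, 11, 9, 5, 6, 7, 2, 4, 10, 3, 0]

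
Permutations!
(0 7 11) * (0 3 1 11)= (0 7)(1 11 3)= [7, 11, 2, 1, 4, 5, 6, 0, 8, 9, 10, 3]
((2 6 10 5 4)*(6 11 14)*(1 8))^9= (1 8)(2 14 10 4 11 6 5)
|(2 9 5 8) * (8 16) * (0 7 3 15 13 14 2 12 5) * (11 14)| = |(0 7 3 15 13 11 14 2 9)(5 16 8 12)| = 36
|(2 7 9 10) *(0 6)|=|(0 6)(2 7 9 10)|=4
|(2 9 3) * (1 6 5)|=|(1 6 5)(2 9 3)|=3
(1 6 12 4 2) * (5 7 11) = (1 6 12 4 2)(5 7 11) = [0, 6, 1, 3, 2, 7, 12, 11, 8, 9, 10, 5, 4]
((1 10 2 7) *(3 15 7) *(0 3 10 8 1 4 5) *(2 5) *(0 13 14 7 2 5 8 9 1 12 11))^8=(15)(4 14 5 7 13)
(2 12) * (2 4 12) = (4 12) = [0, 1, 2, 3, 12, 5, 6, 7, 8, 9, 10, 11, 4]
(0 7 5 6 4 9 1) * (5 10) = (0 7 10 5 6 4 9 1) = [7, 0, 2, 3, 9, 6, 4, 10, 8, 1, 5]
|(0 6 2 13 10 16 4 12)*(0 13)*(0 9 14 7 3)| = |(0 6 2 9 14 7 3)(4 12 13 10 16)| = 35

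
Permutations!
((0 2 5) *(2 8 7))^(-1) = (0 5 2 7 8)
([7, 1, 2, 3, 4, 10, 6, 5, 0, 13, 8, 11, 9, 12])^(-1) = [8, 1, 2, 3, 4, 7, 6, 0, 10, 12, 5, 11, 13, 9]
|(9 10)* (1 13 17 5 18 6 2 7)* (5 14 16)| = 10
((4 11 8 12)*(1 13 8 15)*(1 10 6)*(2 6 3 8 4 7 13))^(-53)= (1 2 6)(3 8 12 7 13 4 11 15 10)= ((1 2 6)(3 8 12 7 13 4 11 15 10))^(-53)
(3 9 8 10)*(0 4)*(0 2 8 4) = (2 8 10 3 9 4) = [0, 1, 8, 9, 2, 5, 6, 7, 10, 4, 3]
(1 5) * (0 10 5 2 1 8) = (0 10 5 8)(1 2) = [10, 2, 1, 3, 4, 8, 6, 7, 0, 9, 5]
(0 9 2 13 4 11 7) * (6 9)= (0 6 9 2 13 4 11 7)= [6, 1, 13, 3, 11, 5, 9, 0, 8, 2, 10, 7, 12, 4]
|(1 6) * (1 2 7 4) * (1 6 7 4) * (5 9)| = 6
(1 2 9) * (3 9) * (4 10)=(1 2 3 9)(4 10)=[0, 2, 3, 9, 10, 5, 6, 7, 8, 1, 4]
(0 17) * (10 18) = [17, 1, 2, 3, 4, 5, 6, 7, 8, 9, 18, 11, 12, 13, 14, 15, 16, 0, 10] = (0 17)(10 18)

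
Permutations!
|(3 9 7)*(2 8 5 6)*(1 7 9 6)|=7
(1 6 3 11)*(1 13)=(1 6 3 11 13)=[0, 6, 2, 11, 4, 5, 3, 7, 8, 9, 10, 13, 12, 1]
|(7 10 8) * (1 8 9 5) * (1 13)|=7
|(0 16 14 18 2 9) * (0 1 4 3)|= 9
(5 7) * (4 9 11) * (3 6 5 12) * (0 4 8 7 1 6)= (0 4 9 11 8 7 12 3)(1 6 5)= [4, 6, 2, 0, 9, 1, 5, 12, 7, 11, 10, 8, 3]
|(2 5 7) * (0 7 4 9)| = |(0 7 2 5 4 9)| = 6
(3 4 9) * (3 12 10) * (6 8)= (3 4 9 12 10)(6 8)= [0, 1, 2, 4, 9, 5, 8, 7, 6, 12, 3, 11, 10]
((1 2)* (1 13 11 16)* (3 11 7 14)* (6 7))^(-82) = (1 16 11 3 14 7 6 13 2)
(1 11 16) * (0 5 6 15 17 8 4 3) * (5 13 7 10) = (0 13 7 10 5 6 15 17 8 4 3)(1 11 16) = [13, 11, 2, 0, 3, 6, 15, 10, 4, 9, 5, 16, 12, 7, 14, 17, 1, 8]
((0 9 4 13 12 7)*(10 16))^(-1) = ((0 9 4 13 12 7)(10 16))^(-1) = (0 7 12 13 4 9)(10 16)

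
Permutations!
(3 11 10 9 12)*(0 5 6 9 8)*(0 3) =[5, 1, 2, 11, 4, 6, 9, 7, 3, 12, 8, 10, 0] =(0 5 6 9 12)(3 11 10 8)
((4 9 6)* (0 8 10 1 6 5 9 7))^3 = (0 1 7 10 4 8 6)(5 9)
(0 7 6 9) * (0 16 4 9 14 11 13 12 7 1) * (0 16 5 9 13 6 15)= (0 1 16 4 13 12 7 15)(5 9)(6 14 11)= [1, 16, 2, 3, 13, 9, 14, 15, 8, 5, 10, 6, 7, 12, 11, 0, 4]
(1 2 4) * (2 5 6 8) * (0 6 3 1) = (0 6 8 2 4)(1 5 3) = [6, 5, 4, 1, 0, 3, 8, 7, 2]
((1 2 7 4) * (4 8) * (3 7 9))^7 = ((1 2 9 3 7 8 4))^7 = (9)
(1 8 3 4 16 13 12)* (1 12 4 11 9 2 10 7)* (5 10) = [0, 8, 5, 11, 16, 10, 6, 1, 3, 2, 7, 9, 12, 4, 14, 15, 13] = (1 8 3 11 9 2 5 10 7)(4 16 13)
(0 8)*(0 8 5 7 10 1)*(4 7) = (0 5 4 7 10 1) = [5, 0, 2, 3, 7, 4, 6, 10, 8, 9, 1]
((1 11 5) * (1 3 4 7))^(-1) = (1 7 4 3 5 11) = ((1 11 5 3 4 7))^(-1)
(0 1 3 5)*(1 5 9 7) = (0 5)(1 3 9 7) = [5, 3, 2, 9, 4, 0, 6, 1, 8, 7]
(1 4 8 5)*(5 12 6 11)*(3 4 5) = (1 5)(3 4 8 12 6 11) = [0, 5, 2, 4, 8, 1, 11, 7, 12, 9, 10, 3, 6]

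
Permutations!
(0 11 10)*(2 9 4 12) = [11, 1, 9, 3, 12, 5, 6, 7, 8, 4, 0, 10, 2] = (0 11 10)(2 9 4 12)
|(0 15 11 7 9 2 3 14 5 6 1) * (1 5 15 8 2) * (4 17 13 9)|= 26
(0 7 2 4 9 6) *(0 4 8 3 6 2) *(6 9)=(0 7)(2 8 3 9)(4 6)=[7, 1, 8, 9, 6, 5, 4, 0, 3, 2]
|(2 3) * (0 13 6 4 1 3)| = 7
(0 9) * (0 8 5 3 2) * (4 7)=[9, 1, 0, 2, 7, 3, 6, 4, 5, 8]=(0 9 8 5 3 2)(4 7)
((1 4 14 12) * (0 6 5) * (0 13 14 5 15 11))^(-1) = (0 11 15 6)(1 12 14 13 5 4)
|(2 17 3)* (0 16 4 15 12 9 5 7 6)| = |(0 16 4 15 12 9 5 7 6)(2 17 3)| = 9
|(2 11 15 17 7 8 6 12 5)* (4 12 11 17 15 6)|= 14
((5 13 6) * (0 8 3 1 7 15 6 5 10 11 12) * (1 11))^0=((0 8 3 11 12)(1 7 15 6 10)(5 13))^0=(15)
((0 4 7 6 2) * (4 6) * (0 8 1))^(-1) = (0 1 8 2 6)(4 7) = ((0 6 2 8 1)(4 7))^(-1)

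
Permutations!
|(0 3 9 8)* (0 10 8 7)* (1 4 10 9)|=|(0 3 1 4 10 8 9 7)|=8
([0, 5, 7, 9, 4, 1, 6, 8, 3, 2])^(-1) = [0, 5, 9, 8, 4, 1, 6, 2, 7, 3]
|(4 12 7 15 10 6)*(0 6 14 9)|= 9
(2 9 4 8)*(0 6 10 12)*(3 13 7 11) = (0 6 10 12)(2 9 4 8)(3 13 7 11) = [6, 1, 9, 13, 8, 5, 10, 11, 2, 4, 12, 3, 0, 7]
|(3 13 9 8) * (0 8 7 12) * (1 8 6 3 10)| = 21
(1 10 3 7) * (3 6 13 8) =[0, 10, 2, 7, 4, 5, 13, 1, 3, 9, 6, 11, 12, 8] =(1 10 6 13 8 3 7)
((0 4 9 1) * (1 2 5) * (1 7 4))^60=((0 1)(2 5 7 4 9))^60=(9)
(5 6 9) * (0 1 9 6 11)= (0 1 9 5 11)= [1, 9, 2, 3, 4, 11, 6, 7, 8, 5, 10, 0]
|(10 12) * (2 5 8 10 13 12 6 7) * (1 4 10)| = 8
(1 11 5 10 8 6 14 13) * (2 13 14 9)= [0, 11, 13, 3, 4, 10, 9, 7, 6, 2, 8, 5, 12, 1, 14]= (14)(1 11 5 10 8 6 9 2 13)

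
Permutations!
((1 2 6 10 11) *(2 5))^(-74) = ((1 5 2 6 10 11))^(-74) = (1 10 2)(5 11 6)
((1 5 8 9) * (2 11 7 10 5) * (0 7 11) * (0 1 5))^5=((11)(0 7 10)(1 2)(5 8 9))^5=(11)(0 10 7)(1 2)(5 9 8)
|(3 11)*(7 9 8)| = 6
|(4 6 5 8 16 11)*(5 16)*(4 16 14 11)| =10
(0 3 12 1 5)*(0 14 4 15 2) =(0 3 12 1 5 14 4 15 2) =[3, 5, 0, 12, 15, 14, 6, 7, 8, 9, 10, 11, 1, 13, 4, 2]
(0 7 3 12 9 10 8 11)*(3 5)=(0 7 5 3 12 9 10 8 11)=[7, 1, 2, 12, 4, 3, 6, 5, 11, 10, 8, 0, 9]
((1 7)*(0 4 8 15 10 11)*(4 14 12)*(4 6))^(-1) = (0 11 10 15 8 4 6 12 14)(1 7)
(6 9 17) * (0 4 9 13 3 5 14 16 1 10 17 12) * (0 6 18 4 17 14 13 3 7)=(0 17 18 4 9 12 6 3 5 13 7)(1 10 14 16)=[17, 10, 2, 5, 9, 13, 3, 0, 8, 12, 14, 11, 6, 7, 16, 15, 1, 18, 4]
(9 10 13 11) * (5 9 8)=(5 9 10 13 11 8)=[0, 1, 2, 3, 4, 9, 6, 7, 5, 10, 13, 8, 12, 11]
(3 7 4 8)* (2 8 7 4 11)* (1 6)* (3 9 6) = [0, 3, 8, 4, 7, 5, 1, 11, 9, 6, 10, 2] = (1 3 4 7 11 2 8 9 6)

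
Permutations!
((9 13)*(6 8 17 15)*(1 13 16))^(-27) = ((1 13 9 16)(6 8 17 15))^(-27) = (1 13 9 16)(6 8 17 15)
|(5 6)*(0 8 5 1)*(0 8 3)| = 4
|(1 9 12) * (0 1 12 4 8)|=5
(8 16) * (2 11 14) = (2 11 14)(8 16) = [0, 1, 11, 3, 4, 5, 6, 7, 16, 9, 10, 14, 12, 13, 2, 15, 8]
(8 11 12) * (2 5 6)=(2 5 6)(8 11 12)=[0, 1, 5, 3, 4, 6, 2, 7, 11, 9, 10, 12, 8]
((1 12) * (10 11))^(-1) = ((1 12)(10 11))^(-1) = (1 12)(10 11)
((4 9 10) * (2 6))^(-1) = (2 6)(4 10 9) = ((2 6)(4 9 10))^(-1)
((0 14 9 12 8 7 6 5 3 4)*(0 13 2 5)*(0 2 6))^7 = (0 14 9 12 8 7)(2 5 3 4 13 6)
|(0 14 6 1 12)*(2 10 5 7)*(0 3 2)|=|(0 14 6 1 12 3 2 10 5 7)|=10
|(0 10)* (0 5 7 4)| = 5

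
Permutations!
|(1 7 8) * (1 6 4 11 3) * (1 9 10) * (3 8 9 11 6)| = 12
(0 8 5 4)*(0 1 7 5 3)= (0 8 3)(1 7 5 4)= [8, 7, 2, 0, 1, 4, 6, 5, 3]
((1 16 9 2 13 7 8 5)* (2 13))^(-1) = (1 5 8 7 13 9 16) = ((1 16 9 13 7 8 5))^(-1)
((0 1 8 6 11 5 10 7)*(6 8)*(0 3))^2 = ((0 1 6 11 5 10 7 3))^2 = (0 6 5 7)(1 11 10 3)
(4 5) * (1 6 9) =(1 6 9)(4 5) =[0, 6, 2, 3, 5, 4, 9, 7, 8, 1]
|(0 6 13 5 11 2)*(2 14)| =7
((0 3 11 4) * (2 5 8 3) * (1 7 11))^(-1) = ((0 2 5 8 3 1 7 11 4))^(-1) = (0 4 11 7 1 3 8 5 2)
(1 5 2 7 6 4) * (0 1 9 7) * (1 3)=(0 3 1 5 2)(4 9 7 6)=[3, 5, 0, 1, 9, 2, 4, 6, 8, 7]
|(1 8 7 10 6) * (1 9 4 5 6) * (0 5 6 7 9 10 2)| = |(0 5 7 2)(1 8 9 4 6 10)| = 12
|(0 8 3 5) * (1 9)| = 4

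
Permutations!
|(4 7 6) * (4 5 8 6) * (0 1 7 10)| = |(0 1 7 4 10)(5 8 6)| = 15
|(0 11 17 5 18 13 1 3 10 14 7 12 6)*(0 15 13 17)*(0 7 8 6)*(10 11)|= |(0 10 14 8 6 15 13 1 3 11 7 12)(5 18 17)|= 12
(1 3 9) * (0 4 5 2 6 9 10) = [4, 3, 6, 10, 5, 2, 9, 7, 8, 1, 0] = (0 4 5 2 6 9 1 3 10)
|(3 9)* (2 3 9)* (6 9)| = 2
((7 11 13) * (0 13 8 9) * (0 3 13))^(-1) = (3 9 8 11 7 13)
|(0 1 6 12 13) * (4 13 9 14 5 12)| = 20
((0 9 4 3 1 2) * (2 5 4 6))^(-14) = (0 6)(1 4)(2 9)(3 5)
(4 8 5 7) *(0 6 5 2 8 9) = [6, 1, 8, 3, 9, 7, 5, 4, 2, 0] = (0 6 5 7 4 9)(2 8)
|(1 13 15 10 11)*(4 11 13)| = 3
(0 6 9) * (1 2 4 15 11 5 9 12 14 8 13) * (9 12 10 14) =(0 6 10 14 8 13 1 2 4 15 11 5 12 9) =[6, 2, 4, 3, 15, 12, 10, 7, 13, 0, 14, 5, 9, 1, 8, 11]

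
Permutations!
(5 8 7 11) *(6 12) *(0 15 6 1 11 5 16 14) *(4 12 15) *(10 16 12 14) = (0 4 14)(1 11 12)(5 8 7)(6 15)(10 16) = [4, 11, 2, 3, 14, 8, 15, 5, 7, 9, 16, 12, 1, 13, 0, 6, 10]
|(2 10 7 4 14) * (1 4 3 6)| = 8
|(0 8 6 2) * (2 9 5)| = |(0 8 6 9 5 2)| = 6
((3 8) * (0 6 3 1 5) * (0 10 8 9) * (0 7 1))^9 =(10)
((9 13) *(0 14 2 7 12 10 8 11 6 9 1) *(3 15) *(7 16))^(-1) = ((0 14 2 16 7 12 10 8 11 6 9 13 1)(3 15))^(-1) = (0 1 13 9 6 11 8 10 12 7 16 2 14)(3 15)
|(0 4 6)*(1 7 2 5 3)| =15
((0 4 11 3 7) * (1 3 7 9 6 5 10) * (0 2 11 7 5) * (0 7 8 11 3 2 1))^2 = ((0 4 8 11 5 10)(1 2 3 9 6 7))^2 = (0 8 5)(1 3 6)(2 9 7)(4 11 10)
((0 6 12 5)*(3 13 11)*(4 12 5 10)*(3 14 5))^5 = ((0 6 3 13 11 14 5)(4 12 10))^5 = (0 14 13 6 5 11 3)(4 10 12)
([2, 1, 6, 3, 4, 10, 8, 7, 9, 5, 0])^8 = [2, 1, 6, 3, 4, 10, 8, 7, 9, 5, 0]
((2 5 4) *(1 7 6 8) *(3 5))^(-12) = ((1 7 6 8)(2 3 5 4))^(-12) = (8)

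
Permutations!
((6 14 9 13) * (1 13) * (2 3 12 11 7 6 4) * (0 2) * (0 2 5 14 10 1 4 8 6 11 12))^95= ((0 5 14 9 4 2 3)(1 13 8 6 10)(7 11))^95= (0 4 5 2 14 3 9)(7 11)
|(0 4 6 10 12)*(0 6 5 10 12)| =4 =|(0 4 5 10)(6 12)|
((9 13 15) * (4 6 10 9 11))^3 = (4 9 11 10 15 6 13)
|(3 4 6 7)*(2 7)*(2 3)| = |(2 7)(3 4 6)| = 6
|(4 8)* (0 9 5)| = |(0 9 5)(4 8)| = 6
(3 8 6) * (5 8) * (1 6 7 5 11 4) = (1 6 3 11 4)(5 8 7) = [0, 6, 2, 11, 1, 8, 3, 5, 7, 9, 10, 4]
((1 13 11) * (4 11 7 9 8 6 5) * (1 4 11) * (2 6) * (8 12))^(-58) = (1 5 8 7 4 6 12 13 11 2 9)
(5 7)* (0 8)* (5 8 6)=(0 6 5 7 8)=[6, 1, 2, 3, 4, 7, 5, 8, 0]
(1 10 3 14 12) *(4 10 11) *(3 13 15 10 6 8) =[0, 11, 2, 14, 6, 5, 8, 7, 3, 9, 13, 4, 1, 15, 12, 10] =(1 11 4 6 8 3 14 12)(10 13 15)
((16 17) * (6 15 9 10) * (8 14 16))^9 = ((6 15 9 10)(8 14 16 17))^9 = (6 15 9 10)(8 14 16 17)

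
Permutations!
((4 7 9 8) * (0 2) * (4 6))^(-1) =((0 2)(4 7 9 8 6))^(-1) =(0 2)(4 6 8 9 7)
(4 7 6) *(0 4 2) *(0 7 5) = (0 4 5)(2 7 6) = [4, 1, 7, 3, 5, 0, 2, 6]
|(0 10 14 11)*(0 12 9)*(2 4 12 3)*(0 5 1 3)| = 28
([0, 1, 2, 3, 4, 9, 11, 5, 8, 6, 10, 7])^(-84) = (5 9 6 11 7)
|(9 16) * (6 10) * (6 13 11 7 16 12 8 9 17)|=21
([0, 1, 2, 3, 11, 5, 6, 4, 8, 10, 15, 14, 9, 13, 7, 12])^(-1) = (4 7 14 11)(9 12 15 10)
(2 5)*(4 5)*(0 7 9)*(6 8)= (0 7 9)(2 4 5)(6 8)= [7, 1, 4, 3, 5, 2, 8, 9, 6, 0]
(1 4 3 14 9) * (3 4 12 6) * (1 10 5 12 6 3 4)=(1 6 4)(3 14 9 10 5 12)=[0, 6, 2, 14, 1, 12, 4, 7, 8, 10, 5, 11, 3, 13, 9]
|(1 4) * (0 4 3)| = 4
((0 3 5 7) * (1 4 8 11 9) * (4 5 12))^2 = (0 12 8 9 5)(1 7 3 4 11)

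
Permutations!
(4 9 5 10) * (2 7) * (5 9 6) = (2 7)(4 6 5 10) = [0, 1, 7, 3, 6, 10, 5, 2, 8, 9, 4]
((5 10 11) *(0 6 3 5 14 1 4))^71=(0 4 1 14 11 10 5 3 6)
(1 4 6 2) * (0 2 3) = (0 2 1 4 6 3) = [2, 4, 1, 0, 6, 5, 3]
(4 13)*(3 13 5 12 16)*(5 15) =(3 13 4 15 5 12 16) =[0, 1, 2, 13, 15, 12, 6, 7, 8, 9, 10, 11, 16, 4, 14, 5, 3]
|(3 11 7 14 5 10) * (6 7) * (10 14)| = 10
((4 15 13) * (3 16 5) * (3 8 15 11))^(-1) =(3 11 4 13 15 8 5 16)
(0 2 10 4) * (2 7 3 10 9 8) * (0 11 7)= [0, 1, 9, 10, 11, 5, 6, 3, 2, 8, 4, 7]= (2 9 8)(3 10 4 11 7)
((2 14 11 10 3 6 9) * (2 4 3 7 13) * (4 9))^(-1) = ((2 14 11 10 7 13)(3 6 4))^(-1) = (2 13 7 10 11 14)(3 4 6)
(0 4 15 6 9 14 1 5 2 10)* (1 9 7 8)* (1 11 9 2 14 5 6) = (0 4 15 1 6 7 8 11 9 5 14 2 10) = [4, 6, 10, 3, 15, 14, 7, 8, 11, 5, 0, 9, 12, 13, 2, 1]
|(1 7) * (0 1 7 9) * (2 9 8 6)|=|(0 1 8 6 2 9)|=6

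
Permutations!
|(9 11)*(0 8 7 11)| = |(0 8 7 11 9)| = 5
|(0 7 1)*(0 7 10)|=2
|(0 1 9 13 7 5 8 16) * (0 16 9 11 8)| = |(16)(0 1 11 8 9 13 7 5)| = 8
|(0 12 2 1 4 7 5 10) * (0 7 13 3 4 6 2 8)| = |(0 12 8)(1 6 2)(3 4 13)(5 10 7)| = 3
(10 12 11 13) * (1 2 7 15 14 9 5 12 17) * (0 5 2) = (0 5 12 11 13 10 17 1)(2 7 15 14 9) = [5, 0, 7, 3, 4, 12, 6, 15, 8, 2, 17, 13, 11, 10, 9, 14, 16, 1]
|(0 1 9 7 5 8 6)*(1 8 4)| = |(0 8 6)(1 9 7 5 4)| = 15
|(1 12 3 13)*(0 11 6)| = 12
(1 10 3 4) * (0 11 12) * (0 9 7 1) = [11, 10, 2, 4, 0, 5, 6, 1, 8, 7, 3, 12, 9] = (0 11 12 9 7 1 10 3 4)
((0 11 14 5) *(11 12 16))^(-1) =(0 5 14 11 16 12) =((0 12 16 11 14 5))^(-1)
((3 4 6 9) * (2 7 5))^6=(3 6)(4 9)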